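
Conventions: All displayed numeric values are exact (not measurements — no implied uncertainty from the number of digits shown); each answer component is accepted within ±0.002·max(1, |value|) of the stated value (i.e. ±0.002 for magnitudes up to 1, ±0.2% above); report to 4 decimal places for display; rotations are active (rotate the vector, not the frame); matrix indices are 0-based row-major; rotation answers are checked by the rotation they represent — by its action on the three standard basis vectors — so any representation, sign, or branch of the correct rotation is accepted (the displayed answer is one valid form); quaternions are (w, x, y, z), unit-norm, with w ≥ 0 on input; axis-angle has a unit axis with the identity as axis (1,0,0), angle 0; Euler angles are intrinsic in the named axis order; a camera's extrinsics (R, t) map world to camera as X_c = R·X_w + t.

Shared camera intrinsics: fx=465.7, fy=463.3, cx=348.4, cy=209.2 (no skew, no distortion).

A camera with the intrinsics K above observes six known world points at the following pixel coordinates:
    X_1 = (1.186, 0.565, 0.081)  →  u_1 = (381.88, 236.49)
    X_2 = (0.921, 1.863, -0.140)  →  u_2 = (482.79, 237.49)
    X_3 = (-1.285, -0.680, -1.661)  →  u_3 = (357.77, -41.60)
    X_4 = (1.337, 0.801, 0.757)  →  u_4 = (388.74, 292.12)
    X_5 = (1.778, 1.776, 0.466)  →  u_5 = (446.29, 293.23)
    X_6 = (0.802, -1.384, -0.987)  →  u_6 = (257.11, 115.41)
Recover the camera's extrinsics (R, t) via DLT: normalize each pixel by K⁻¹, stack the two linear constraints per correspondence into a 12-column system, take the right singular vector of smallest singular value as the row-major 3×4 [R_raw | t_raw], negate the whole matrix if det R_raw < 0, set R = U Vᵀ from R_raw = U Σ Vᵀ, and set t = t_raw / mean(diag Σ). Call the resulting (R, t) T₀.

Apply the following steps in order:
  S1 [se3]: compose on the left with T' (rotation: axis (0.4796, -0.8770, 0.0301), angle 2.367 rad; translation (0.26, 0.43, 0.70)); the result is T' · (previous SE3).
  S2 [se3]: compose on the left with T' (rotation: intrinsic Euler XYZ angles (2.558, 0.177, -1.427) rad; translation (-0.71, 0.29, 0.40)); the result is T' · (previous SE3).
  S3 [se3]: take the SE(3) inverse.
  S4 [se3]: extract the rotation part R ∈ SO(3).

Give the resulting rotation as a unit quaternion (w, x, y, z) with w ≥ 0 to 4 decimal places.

source (pnp_recover): camera pose = R=[-0.2253 0.9603 -0.1643; 0.3656 0.2396 0.8994; 0.9031 0.1426 -0.4051], t=(0.1801, -0.2799, 5.0308)
after S1 (compose_se3): R=[-0.7307 -0.5694 -0.3765; 0.0349 -0.5819 0.8125; -0.6818 0.5806 0.4451], t=(-2.5510, -1.7803, -2.8542)
after S2 (compose_se3): R=[-0.1892 -0.5450 0.8168; -0.2447 -0.7794 -0.5767; 0.9510 -0.3090 0.0141], t=(-3.3068, -0.2622, 3.6826)
after S3 (invert_se3): R=[-0.1892 -0.2447 0.9510; -0.5450 -0.7794 -0.3090; 0.8168 -0.5767 0.0141], t=(-4.1918, -0.8688, 2.4979)
after S4 (rot_of_se3): [-0.1892 -0.2447 0.9510; -0.5450 -0.7794 -0.3090; 0.8168 -0.5767 0.0141]

rotation (quat) = (0.1066, -0.6277, 0.3145, -0.7040)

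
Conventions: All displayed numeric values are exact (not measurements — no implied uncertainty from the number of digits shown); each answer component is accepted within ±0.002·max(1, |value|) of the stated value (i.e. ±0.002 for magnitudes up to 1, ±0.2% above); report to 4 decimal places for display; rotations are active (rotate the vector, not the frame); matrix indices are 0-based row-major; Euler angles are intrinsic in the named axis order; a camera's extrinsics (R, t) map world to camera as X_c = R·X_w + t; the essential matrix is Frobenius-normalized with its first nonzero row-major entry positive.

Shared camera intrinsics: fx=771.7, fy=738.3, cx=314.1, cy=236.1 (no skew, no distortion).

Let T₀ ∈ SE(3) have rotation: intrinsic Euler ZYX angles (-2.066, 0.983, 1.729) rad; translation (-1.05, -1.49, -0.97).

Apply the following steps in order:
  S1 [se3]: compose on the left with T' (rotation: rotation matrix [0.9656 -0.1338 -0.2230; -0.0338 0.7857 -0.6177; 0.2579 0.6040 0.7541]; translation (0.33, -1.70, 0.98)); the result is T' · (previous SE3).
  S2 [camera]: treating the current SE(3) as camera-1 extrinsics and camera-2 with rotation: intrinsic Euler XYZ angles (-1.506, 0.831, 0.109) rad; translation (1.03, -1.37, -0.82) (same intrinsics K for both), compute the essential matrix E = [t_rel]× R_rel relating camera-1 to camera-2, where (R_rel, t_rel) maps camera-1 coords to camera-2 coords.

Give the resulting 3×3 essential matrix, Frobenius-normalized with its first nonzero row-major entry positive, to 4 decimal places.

matrix = [0.2062 -0.2065 -0.3924; -0.5229 -0.1656 -0.4117; -0.4268 0.1681 0.2830]

after S1 (compose_se3): R=[-0.0036 -0.5463 -0.8376; 0.1396 -0.8296 0.5406; -0.9902 -0.1150 0.0792], t=(-0.2682, -2.2360, -0.9222)
after S2 (essential): [0.2062 -0.2065 -0.3924; -0.5229 -0.1656 -0.4117; -0.4268 0.1681 0.2830]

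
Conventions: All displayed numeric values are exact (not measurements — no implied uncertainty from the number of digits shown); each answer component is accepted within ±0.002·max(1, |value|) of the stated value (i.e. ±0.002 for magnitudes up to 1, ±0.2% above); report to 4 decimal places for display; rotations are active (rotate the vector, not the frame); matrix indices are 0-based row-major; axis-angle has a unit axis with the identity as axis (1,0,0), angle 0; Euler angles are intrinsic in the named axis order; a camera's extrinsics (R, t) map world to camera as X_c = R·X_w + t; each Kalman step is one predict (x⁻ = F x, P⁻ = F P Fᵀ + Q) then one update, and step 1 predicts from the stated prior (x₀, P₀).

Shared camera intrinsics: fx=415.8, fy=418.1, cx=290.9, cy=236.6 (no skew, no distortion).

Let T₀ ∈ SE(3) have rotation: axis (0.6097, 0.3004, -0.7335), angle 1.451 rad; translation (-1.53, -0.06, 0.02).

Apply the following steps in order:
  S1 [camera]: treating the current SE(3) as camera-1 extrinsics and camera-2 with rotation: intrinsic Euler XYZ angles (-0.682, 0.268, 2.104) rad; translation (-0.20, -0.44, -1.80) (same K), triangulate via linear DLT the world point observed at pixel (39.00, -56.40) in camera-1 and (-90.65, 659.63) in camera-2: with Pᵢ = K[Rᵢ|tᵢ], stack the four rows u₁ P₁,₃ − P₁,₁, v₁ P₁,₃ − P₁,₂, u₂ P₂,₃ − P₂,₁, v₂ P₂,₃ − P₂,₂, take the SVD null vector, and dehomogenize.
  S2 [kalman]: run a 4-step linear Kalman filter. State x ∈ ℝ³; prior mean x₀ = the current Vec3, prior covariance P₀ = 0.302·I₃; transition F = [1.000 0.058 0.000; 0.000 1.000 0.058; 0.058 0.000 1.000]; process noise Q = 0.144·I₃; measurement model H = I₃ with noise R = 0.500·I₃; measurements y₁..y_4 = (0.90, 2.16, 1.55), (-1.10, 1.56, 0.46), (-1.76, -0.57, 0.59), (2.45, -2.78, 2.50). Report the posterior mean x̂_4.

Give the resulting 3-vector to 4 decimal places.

after S1 (triangulate): (-0.3501, 0.8860, 1.9655)
after S2 (kf_track): (0.4979, -0.6539, 1.5236)

result = (0.4979, -0.6539, 1.5236)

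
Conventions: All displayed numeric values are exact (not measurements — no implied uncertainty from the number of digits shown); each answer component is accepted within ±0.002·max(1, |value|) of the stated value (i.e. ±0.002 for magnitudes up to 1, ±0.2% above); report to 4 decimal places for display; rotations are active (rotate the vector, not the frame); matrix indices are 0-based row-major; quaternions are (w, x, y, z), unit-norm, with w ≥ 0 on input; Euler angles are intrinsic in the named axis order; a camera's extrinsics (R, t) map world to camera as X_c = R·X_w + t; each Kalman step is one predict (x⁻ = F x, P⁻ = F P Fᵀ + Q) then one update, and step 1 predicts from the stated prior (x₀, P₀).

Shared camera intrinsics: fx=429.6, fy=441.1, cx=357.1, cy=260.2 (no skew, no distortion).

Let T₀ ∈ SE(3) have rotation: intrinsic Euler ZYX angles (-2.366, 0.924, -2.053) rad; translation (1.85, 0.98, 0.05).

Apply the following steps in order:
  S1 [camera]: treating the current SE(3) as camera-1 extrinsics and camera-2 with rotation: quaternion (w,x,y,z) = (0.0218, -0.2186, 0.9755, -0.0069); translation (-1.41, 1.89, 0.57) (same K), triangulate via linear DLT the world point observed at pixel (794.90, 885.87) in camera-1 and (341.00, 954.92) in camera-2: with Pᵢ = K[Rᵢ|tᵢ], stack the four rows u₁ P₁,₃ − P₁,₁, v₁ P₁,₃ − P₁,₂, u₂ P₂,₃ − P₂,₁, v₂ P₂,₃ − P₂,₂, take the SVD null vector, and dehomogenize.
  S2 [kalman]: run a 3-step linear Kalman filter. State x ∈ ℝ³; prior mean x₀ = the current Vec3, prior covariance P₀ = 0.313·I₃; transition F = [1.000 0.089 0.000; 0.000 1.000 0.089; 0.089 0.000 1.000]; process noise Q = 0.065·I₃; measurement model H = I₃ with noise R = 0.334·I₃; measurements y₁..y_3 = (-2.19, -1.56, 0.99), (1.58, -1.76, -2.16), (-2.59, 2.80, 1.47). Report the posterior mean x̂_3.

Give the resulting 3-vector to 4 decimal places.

result = (-1.2392, 0.3145, -0.0464)

after S1 (triangulate): (-1.6250, 0.1706, -1.1120)
after S2 (kf_track): (-1.2392, 0.3145, -0.0464)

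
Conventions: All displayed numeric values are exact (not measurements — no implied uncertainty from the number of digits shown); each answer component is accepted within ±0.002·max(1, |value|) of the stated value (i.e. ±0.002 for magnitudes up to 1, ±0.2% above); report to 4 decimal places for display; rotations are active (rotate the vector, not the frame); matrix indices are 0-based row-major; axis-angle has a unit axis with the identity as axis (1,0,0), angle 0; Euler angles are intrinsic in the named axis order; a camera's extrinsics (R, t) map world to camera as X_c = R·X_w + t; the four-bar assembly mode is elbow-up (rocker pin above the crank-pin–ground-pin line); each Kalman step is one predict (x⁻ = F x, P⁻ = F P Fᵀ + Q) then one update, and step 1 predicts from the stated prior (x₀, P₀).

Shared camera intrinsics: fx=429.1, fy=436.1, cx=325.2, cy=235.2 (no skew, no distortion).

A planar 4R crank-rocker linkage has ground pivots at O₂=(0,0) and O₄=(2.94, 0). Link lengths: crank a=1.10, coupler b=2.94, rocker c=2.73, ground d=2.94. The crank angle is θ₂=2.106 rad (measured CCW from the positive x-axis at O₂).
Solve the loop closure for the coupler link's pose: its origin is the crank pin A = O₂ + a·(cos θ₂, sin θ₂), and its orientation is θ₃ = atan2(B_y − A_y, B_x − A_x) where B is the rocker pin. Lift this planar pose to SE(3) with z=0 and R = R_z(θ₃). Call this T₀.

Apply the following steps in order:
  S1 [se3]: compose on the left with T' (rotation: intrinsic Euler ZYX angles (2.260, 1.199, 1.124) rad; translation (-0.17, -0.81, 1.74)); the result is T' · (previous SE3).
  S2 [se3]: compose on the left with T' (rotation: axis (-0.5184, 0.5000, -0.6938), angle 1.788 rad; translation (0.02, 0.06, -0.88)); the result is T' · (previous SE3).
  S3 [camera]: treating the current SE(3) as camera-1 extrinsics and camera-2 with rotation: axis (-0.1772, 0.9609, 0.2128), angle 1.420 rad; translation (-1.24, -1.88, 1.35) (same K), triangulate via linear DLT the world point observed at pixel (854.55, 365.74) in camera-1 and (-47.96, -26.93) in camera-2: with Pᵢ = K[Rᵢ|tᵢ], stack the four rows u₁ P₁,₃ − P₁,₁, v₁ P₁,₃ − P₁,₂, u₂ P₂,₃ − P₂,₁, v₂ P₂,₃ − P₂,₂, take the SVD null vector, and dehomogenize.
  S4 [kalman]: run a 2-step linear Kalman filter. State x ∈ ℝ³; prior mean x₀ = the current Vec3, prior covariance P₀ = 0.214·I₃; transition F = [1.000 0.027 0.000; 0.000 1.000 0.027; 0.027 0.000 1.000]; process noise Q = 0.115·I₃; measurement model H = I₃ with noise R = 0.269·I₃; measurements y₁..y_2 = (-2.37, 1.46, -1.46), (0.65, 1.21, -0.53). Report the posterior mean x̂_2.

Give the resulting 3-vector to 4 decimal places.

result = (-0.6852, 1.1347, -0.8642)

source (fourbar_fk): coupler pose = R=[0.8424 -0.5389 0.0000; 0.5389 0.8424 0.0000; 0.0000 0.0000 1.0000], t=(-0.5610, 0.9462, 0.0000)
after S1 (compose_se3): R=[-0.6622 -0.6065 0.4400; 0.4375 0.1637 0.8842; -0.6083 0.7781 0.1570], t=(-0.8615, -0.6137, 2.5727)
after S2 (compose_se3): R=[-0.4779 0.7120 0.5145; 0.6445 0.6822 -0.3454; -0.5969 0.1666 -0.7848], t=(2.0826, 1.0783, 0.6840)
after S3 (triangulate): (-1.6279, 0.6052, -0.7584)
after S4 (kf_track): (-0.6852, 1.1347, -0.8642)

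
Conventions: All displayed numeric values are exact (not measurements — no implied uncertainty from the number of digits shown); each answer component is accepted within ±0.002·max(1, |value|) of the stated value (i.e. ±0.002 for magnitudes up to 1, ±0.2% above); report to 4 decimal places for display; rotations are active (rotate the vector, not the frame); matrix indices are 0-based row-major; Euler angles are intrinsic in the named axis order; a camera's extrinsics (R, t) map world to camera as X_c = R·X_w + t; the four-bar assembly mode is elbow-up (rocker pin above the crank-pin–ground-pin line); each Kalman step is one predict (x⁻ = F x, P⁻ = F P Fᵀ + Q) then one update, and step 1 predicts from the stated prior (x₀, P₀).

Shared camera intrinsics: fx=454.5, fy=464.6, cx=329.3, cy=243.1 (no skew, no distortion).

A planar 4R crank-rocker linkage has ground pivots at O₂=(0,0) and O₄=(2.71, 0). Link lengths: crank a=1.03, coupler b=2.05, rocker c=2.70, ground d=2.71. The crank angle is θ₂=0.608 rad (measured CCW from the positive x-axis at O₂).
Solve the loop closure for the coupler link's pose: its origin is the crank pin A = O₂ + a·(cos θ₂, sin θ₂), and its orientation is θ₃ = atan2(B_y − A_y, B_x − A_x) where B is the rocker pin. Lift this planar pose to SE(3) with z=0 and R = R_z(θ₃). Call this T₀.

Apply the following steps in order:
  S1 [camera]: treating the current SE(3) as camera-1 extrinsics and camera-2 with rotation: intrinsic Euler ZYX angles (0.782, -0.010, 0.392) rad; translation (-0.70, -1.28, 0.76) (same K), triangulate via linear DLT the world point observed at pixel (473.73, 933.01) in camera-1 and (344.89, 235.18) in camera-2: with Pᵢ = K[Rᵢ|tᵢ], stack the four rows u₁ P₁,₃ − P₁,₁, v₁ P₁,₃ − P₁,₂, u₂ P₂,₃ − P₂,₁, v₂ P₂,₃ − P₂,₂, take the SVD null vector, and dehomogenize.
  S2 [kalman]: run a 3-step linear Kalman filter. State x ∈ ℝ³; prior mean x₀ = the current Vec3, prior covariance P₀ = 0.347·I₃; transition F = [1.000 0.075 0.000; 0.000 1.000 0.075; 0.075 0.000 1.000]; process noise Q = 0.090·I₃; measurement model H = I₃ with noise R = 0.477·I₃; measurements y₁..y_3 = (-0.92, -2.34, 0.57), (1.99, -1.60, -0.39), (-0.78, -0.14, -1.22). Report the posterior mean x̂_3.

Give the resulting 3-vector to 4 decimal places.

result = (0.2108, -0.6860, -0.1124)

source (fourbar_fk): coupler pose = R=[0.3871 -0.9220 0.0000; 0.9220 0.3871 0.0000; 0.0000 0.0000 1.0000], t=(0.8454, 0.5884, 0.0000)
after S1 (triangulate): (1.4488, 0.9897, 1.5538)
after S2 (kf_track): (0.2108, -0.6860, -0.1124)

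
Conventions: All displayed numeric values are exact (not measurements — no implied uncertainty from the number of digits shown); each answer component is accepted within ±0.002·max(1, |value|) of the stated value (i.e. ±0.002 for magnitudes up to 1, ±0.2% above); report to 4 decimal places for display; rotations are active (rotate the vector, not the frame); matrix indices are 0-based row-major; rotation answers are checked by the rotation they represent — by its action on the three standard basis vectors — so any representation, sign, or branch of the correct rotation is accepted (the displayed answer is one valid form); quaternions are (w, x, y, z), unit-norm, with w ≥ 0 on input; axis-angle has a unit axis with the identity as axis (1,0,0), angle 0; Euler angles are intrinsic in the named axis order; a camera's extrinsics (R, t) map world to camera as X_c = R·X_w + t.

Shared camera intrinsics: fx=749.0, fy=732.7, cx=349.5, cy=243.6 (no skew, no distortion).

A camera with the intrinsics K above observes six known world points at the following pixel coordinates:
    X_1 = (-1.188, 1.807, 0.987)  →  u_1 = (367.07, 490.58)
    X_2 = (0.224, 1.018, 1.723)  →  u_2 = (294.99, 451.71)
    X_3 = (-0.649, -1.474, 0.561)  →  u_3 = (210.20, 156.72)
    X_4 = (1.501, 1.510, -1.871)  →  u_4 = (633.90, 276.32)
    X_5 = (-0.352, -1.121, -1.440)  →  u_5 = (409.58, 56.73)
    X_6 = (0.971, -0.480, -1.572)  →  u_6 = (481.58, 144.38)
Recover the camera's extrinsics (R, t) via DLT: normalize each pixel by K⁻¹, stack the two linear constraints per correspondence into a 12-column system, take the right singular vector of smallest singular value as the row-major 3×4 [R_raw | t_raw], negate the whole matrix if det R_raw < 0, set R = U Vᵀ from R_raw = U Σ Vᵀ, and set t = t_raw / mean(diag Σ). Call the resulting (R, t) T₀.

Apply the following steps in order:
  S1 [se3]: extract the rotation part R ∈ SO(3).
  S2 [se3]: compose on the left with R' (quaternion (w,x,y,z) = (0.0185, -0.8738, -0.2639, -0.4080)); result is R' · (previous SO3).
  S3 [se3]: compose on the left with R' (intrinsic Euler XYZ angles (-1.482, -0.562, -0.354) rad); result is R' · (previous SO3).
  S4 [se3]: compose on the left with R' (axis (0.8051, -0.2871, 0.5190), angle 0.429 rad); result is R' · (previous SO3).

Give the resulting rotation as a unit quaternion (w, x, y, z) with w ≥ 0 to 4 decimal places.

source (pnp_recover): camera pose = R=[0.2781 0.5728 -0.7711; 0.2207 0.7432 0.6316; 0.9349 -0.3458 0.0803], t=(0.1800, 0.0700, 6.9197)
after S1 (rot_of_se3): [0.2781 0.5728 -0.7711; 0.2207 0.7432 0.6316; 0.9349 -0.3458 0.0803]
after S2 (compose_so3): [0.9093 0.4131 -0.0497; 0.1658 -0.4693 -0.8673; -0.3816 0.7804 -0.4953]
after S3 (compose_so3): [0.9737 -0.2257 -0.0299; 0.1475 0.7254 -0.6724; 0.1734 0.6503 0.7396]
after S4 (compose_so3): [0.8936 -0.4433 0.0700; 0.2646 0.3945 -0.8800; 0.3625 0.8049 0.4698]

rotation (quat) = (0.8304, 0.5073, -0.0881, 0.2131)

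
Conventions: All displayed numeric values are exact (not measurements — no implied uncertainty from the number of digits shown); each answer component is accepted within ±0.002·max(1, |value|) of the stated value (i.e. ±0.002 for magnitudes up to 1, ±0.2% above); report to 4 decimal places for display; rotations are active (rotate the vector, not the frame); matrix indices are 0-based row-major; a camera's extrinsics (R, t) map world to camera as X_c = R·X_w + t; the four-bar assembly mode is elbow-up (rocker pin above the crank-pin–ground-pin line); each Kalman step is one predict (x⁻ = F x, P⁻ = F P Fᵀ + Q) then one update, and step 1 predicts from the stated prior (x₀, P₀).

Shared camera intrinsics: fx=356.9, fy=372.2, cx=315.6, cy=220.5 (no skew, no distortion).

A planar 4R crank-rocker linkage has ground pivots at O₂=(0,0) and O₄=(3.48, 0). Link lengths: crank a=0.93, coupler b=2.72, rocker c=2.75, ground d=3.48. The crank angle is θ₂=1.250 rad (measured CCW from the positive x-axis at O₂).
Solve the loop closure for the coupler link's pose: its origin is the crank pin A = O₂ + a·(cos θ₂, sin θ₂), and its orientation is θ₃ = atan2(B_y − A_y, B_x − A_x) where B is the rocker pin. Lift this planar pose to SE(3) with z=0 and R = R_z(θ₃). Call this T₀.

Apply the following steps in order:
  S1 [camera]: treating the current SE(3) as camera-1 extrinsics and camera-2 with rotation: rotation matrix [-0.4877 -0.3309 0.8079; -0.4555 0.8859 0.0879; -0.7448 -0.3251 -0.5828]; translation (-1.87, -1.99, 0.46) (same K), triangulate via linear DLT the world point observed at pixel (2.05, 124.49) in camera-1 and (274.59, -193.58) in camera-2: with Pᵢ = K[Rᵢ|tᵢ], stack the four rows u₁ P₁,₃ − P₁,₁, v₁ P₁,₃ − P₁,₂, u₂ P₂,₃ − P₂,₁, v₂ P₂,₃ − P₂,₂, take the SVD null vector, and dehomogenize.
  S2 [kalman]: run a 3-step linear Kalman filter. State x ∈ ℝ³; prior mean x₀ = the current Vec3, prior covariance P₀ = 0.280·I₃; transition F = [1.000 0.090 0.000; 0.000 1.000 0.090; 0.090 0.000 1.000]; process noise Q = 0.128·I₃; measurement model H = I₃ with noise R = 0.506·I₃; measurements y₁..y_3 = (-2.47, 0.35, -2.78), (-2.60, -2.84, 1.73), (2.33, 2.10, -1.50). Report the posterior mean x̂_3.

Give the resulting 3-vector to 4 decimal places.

source (fourbar_fk): coupler pose = R=[0.7908 -0.6121 0.0000; 0.6121 0.7908 0.0000; 0.0000 0.0000 1.0000], t=(0.2932, 0.8826, 0.0000)
after S1 (triangulate): (-1.6839, -0.1615, 1.0694)
after S2 (kf_track): (-0.4709, 0.2313, -0.5023)

result = (-0.4709, 0.2313, -0.5023)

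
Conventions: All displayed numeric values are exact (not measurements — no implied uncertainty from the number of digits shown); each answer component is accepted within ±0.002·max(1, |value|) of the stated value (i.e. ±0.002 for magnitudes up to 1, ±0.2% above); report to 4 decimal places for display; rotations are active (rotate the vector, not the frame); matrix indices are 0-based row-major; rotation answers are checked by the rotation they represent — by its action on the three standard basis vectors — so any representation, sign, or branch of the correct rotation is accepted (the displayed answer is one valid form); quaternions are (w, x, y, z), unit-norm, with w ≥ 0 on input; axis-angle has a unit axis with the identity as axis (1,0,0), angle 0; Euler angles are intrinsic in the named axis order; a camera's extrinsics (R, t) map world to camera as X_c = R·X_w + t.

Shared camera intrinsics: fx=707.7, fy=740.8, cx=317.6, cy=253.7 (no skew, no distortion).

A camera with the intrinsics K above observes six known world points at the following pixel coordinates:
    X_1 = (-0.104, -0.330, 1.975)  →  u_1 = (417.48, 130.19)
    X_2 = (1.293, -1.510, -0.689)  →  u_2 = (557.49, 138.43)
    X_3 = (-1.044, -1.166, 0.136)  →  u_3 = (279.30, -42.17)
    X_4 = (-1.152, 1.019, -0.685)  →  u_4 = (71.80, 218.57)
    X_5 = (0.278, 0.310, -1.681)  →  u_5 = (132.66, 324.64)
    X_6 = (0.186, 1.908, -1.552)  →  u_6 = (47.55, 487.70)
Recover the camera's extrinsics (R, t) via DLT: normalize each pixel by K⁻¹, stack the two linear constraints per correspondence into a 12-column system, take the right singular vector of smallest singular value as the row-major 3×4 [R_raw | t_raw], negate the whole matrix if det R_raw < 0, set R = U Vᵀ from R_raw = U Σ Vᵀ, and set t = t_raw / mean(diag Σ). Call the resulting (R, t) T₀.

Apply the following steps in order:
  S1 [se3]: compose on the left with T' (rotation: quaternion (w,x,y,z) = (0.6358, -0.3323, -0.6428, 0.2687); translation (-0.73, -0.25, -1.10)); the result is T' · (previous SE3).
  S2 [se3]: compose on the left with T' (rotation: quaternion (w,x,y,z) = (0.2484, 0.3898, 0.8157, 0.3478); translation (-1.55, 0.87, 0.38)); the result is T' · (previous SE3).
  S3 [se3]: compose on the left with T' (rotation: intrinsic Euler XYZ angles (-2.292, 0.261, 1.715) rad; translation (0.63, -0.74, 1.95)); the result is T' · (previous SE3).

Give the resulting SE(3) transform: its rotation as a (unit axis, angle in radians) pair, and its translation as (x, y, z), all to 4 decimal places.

rotation (axis_angle) = ((0.4279, 0.8683, -0.2510), 2.6063), translation = (5.0907, -1.2986, 0.4524)

source (pnp_recover): camera pose = R=[0.7112 -0.4883 0.5057; 0.6471 0.7359 -0.1994; -0.2748 0.4690 0.8393], t=(-0.1600, -0.3900, 5.0300)
after S1 (compose_se3): R=[0.3498 -0.4185 -0.8381; 0.9363 0.1279 0.3270; -0.0296 -0.8992 0.4366], t=(-5.7775, -0.2327, -1.1399)
after S2 (compose_se3): R=[0.2132 -0.3093 0.9267; 0.6971 -0.6164 -0.3662; 0.6845 0.7241 0.0842], t=(0.8799, -4.3341, 1.7011)
after S3 (compose_se3): R=[-0.5195 0.8192 0.2431; 0.5631 0.5422 -0.6236; -0.6427 -0.1871 -0.7429], t=(5.0907, -1.2986, 0.4524)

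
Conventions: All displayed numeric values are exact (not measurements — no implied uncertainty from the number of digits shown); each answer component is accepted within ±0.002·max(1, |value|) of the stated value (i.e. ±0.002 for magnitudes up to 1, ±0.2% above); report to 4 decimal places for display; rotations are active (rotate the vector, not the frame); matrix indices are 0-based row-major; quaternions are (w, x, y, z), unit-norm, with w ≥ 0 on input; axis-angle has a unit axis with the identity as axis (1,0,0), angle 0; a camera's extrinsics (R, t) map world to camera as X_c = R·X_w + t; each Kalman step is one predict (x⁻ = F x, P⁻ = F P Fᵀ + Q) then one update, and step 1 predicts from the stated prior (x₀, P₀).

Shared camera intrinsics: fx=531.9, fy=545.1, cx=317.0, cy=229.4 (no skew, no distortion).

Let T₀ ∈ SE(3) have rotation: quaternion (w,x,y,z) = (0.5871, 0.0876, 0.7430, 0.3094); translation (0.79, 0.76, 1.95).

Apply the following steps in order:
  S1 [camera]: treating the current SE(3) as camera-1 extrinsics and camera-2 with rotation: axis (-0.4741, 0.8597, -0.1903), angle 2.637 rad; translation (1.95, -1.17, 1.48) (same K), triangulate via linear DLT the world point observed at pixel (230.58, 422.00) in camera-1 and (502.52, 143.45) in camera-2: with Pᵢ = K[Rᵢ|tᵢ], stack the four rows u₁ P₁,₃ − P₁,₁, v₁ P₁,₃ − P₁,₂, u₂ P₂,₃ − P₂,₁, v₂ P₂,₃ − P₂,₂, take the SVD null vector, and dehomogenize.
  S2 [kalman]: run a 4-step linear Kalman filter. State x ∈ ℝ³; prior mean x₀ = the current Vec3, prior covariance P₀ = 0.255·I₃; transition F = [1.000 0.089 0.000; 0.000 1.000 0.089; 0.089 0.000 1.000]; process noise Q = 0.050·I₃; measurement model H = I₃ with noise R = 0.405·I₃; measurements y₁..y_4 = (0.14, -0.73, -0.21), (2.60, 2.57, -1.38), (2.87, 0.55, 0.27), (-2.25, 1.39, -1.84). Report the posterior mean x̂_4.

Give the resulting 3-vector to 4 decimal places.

result = (0.4686, 0.9003, -0.8545)

after S1 (triangulate): (-0.2776, 1.0435, -1.1882)
after S2 (kf_track): (0.4686, 0.9003, -0.8545)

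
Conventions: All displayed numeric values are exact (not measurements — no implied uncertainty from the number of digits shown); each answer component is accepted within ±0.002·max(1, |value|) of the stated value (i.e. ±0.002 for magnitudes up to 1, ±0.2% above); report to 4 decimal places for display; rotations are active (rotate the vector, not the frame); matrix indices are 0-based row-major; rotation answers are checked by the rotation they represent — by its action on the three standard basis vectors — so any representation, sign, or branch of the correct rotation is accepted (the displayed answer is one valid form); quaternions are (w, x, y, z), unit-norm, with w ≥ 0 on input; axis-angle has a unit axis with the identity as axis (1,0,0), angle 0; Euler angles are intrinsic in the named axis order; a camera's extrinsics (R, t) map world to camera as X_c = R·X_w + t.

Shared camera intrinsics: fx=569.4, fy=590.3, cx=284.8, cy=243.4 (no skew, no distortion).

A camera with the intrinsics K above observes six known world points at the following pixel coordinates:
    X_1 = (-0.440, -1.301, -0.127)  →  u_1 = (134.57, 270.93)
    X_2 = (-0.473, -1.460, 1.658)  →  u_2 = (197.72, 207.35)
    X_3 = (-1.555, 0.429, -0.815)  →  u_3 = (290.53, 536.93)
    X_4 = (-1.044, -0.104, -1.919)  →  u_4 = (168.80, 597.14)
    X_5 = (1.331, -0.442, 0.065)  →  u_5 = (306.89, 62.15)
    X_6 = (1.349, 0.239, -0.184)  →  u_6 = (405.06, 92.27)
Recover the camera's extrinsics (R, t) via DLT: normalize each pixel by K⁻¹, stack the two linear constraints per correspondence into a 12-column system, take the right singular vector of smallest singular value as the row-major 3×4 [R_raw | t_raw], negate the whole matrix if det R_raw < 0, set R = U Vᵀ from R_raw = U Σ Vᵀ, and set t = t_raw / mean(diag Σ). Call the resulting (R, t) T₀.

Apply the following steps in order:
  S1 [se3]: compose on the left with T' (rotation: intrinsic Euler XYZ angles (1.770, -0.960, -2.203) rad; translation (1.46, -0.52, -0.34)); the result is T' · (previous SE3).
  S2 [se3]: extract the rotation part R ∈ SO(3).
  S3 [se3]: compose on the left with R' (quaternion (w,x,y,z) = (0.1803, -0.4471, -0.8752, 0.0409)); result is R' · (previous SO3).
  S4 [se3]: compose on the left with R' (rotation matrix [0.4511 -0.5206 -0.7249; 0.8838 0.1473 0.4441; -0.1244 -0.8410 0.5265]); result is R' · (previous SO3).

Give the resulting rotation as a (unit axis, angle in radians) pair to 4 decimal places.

rotation (axis_angle) = ((0.0158, 0.9538, 0.2999), 0.9474)

source (pnp_recover): camera pose = R=[0.2559 0.9421 0.2166; -0.8969 0.3150 -0.3104; -0.3607 -0.1148 0.9256], t=(0.2100, 0.1800, 4.1901)
after S1 (compose_se3): R=[-0.2062 -0.0795 -0.9753; 0.8412 0.4948 -0.2182; 0.4999 -0.8654 -0.0352], t=(-1.9604, -2.8380, -1.0893)
after S2 (rot_of_se3): [-0.2062 -0.0795 -0.9753; 0.8412 0.4948 -0.2182; 0.4999 -0.8654 -0.0352]
after S3 (compose_so3): [0.5802 0.7272 0.3668; 0.3824 0.1544 -0.9110; -0.7191 0.6688 -0.1885]
after S4 (compose_so3): [0.5839 -0.2372 0.7764; 0.2497 0.9625 0.1063; -0.7724 0.1318 0.6212]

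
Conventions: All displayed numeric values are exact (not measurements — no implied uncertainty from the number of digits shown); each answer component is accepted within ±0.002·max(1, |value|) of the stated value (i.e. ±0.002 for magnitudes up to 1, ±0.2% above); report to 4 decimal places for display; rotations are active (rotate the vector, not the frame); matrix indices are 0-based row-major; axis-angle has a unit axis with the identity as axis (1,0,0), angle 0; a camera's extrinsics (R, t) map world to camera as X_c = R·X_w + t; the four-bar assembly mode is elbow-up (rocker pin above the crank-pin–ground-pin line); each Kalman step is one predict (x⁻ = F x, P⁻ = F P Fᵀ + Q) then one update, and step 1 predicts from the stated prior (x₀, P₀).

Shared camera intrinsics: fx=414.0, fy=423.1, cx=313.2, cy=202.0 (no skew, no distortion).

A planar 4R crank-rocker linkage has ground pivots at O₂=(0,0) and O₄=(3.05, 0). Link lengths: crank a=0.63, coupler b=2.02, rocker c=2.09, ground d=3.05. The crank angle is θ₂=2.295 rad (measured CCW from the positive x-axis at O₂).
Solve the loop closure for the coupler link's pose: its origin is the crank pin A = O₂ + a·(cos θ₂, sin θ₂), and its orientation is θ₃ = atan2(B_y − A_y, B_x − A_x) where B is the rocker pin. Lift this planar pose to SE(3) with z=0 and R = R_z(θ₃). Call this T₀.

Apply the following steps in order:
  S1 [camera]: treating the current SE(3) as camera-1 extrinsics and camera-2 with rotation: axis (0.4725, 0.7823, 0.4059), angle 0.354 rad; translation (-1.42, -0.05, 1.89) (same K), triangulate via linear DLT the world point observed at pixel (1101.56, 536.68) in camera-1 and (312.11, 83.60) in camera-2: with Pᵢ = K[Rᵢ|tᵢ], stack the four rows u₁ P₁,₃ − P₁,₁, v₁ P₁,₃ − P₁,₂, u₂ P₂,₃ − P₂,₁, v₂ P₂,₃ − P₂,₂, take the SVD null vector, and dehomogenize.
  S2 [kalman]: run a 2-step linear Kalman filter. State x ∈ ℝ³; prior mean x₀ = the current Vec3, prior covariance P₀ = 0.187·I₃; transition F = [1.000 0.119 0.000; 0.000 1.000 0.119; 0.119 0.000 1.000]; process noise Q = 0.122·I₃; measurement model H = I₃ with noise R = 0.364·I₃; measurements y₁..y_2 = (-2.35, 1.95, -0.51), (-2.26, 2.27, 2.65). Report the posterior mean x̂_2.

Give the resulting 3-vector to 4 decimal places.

result = (-1.1105, 1.3118, 1.2071)

source (fourbar_fk): coupler pose = R=[0.9100 -0.4145 0.0000; 0.4145 0.9100 0.0000; 0.0000 0.0000 1.0000], t=(-0.4174, 0.4719, 0.0000)
after S1 (triangulate): (1.2532, -0.6385, 0.5187)
after S2 (kf_track): (-1.1105, 1.3118, 1.2071)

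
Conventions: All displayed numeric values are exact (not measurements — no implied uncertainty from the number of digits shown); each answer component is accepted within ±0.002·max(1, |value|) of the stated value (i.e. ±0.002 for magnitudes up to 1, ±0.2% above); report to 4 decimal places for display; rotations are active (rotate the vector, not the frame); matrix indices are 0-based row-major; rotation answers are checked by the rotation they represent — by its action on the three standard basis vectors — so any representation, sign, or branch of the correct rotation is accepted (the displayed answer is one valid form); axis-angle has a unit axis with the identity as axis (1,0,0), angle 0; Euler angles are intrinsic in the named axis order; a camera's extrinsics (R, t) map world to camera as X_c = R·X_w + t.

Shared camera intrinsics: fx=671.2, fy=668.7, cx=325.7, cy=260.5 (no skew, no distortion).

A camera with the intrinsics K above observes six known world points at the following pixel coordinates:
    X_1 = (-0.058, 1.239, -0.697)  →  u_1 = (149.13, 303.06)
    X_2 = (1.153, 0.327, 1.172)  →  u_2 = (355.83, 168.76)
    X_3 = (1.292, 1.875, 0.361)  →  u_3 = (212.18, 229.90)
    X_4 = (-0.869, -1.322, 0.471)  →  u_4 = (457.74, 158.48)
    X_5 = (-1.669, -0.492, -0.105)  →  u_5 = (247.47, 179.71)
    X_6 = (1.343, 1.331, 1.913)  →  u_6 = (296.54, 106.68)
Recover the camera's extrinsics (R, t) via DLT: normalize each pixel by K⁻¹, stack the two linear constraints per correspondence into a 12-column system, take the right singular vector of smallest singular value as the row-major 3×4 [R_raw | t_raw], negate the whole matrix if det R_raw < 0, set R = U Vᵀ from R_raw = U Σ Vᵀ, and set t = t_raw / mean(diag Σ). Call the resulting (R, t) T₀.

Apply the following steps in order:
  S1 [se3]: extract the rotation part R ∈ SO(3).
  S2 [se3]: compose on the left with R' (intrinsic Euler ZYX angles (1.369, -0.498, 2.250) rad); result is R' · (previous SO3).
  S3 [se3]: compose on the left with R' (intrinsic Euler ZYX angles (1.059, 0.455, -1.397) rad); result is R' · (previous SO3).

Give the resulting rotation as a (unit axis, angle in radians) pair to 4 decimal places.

rotation (axis_angle) = ((0.7941, 0.5687, -0.2145), 2.3189)

source (pnp_recover): camera pose = R=[0.3889 -0.8831 0.2626; 0.2992 -0.1485 -0.9426; 0.8714 0.4451 0.2064], t=(-0.1700, -0.1000, 5.2299)
after S1 (rot_of_se3): [0.3889 -0.8831 0.2626; 0.2992 -0.1485 -0.9426; 0.8714 0.4451 0.2064]
after S2 (compose_so3): [0.9469 0.1302 -0.2939; 0.3084 -0.6259 0.7164; -0.0907 -0.7690 -0.6328]
after S3 (compose_so3): [0.3792 0.9160 0.1307; 0.6016 -0.1367 -0.7870; -0.7031 0.3771 -0.6029]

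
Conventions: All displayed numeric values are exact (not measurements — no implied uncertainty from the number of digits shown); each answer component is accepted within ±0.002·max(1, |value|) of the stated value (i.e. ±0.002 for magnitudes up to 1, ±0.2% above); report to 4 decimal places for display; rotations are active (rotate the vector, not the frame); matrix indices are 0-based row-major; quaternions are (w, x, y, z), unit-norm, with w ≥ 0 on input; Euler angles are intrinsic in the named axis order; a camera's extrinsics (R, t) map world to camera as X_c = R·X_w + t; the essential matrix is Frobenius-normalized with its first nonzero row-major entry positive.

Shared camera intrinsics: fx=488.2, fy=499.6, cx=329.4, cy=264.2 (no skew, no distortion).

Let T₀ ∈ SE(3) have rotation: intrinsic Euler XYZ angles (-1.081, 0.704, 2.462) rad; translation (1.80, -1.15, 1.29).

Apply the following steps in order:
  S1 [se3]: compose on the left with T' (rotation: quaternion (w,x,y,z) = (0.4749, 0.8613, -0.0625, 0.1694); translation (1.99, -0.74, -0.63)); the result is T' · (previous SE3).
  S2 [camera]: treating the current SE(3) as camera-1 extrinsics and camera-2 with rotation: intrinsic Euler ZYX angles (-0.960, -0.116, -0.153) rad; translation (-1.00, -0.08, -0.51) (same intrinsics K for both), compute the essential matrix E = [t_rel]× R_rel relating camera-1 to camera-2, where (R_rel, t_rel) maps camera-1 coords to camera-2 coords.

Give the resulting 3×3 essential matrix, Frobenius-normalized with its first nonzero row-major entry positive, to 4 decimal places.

after S1 (compose_se3): R=[-0.8268 -0.2419 0.5078; -0.1653 -0.7584 -0.6305; 0.5376 -0.6052 0.5871], t=(4.2813, -1.1045, -1.5484)
after S2 (essential): [0.1070 -0.2255 0.6539; -0.1334 -0.2618 0.0303; 0.3473 0.5239 0.1665]

matrix = [0.1070 -0.2255 0.6539; -0.1334 -0.2618 0.0303; 0.3473 0.5239 0.1665]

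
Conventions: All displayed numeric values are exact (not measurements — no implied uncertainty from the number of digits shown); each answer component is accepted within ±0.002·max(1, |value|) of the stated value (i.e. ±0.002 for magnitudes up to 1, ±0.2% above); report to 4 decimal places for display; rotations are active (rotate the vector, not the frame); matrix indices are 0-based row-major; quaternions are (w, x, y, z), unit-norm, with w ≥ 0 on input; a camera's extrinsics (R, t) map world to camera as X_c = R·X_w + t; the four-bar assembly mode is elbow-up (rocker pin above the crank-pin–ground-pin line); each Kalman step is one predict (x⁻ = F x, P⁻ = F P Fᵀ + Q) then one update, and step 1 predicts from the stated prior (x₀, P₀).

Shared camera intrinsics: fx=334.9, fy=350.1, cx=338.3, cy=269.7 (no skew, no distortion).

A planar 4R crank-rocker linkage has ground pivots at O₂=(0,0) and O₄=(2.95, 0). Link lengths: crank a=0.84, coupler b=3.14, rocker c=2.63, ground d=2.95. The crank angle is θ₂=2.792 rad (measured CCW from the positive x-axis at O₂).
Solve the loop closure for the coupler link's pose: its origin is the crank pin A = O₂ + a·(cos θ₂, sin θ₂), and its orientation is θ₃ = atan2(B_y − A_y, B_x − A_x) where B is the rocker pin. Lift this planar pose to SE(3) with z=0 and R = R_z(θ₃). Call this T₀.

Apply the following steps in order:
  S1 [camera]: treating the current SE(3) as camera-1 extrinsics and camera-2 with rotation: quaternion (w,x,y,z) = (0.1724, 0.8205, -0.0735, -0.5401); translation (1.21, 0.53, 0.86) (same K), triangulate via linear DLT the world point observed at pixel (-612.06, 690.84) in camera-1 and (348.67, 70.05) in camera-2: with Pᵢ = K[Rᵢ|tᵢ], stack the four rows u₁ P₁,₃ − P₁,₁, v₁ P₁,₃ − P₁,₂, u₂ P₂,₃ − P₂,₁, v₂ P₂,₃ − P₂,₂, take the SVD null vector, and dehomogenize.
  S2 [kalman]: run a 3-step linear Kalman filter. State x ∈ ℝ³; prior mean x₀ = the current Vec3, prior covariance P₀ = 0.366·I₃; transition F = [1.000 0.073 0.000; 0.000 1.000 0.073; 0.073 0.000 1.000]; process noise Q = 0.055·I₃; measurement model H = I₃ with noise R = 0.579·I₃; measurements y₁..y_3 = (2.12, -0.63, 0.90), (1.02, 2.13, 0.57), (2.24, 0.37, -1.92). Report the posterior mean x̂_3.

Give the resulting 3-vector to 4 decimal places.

result = (1.1266, 1.0926, 0.0429)

source (fourbar_fk): coupler pose = R=[0.7731 -0.6343 0.0000; 0.6343 0.7731 0.0000; 0.0000 0.0000 1.0000], t=(-0.7892, 0.2877, 0.0000)
after S1 (triangulate): (-0.9595, 1.9237, 0.9695)
after S2 (kf_track): (1.1266, 1.0926, 0.0429)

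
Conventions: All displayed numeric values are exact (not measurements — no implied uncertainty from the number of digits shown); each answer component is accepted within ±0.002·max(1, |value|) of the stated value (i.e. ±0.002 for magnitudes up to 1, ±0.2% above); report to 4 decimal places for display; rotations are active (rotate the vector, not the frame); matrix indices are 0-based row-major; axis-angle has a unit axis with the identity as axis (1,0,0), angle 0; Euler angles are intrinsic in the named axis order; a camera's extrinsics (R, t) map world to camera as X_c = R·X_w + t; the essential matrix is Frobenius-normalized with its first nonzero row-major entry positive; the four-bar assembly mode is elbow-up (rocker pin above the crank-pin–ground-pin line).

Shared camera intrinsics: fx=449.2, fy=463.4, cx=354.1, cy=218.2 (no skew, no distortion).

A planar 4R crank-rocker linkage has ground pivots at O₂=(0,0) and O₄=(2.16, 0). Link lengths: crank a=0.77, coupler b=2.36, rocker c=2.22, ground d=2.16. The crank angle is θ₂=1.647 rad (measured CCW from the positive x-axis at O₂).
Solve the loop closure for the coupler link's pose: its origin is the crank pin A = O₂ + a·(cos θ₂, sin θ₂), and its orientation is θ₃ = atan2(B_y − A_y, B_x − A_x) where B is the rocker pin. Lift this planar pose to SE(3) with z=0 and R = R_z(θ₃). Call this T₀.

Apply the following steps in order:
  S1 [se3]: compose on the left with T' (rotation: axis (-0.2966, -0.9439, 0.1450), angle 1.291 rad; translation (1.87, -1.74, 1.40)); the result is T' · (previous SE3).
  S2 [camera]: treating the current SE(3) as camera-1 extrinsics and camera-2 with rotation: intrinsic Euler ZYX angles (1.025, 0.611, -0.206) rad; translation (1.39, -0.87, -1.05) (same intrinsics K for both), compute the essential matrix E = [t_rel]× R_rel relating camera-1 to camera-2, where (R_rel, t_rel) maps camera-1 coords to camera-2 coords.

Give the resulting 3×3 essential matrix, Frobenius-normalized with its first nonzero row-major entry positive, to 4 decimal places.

source (fourbar_fk): coupler pose = R=[0.7967 -0.6044 0.0000; 0.6044 0.7967 0.0000; 0.0000 0.0000 1.0000], t=(-0.0586, 0.7678, 0.0000)
after S1 (compose_se3): R=[0.3090 -0.1550 -0.9383; 0.8292 0.5272 0.1860; 0.4658 -0.8355 0.2914], t=(1.8987, -1.0529, 1.0537)
after S2 (essential): [0.5795 0.3974 -0.0550; 0.0316 0.0354 -0.1247; 0.0894 -0.0176 0.6907]

matrix = [0.5795 0.3974 -0.0550; 0.0316 0.0354 -0.1247; 0.0894 -0.0176 0.6907]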